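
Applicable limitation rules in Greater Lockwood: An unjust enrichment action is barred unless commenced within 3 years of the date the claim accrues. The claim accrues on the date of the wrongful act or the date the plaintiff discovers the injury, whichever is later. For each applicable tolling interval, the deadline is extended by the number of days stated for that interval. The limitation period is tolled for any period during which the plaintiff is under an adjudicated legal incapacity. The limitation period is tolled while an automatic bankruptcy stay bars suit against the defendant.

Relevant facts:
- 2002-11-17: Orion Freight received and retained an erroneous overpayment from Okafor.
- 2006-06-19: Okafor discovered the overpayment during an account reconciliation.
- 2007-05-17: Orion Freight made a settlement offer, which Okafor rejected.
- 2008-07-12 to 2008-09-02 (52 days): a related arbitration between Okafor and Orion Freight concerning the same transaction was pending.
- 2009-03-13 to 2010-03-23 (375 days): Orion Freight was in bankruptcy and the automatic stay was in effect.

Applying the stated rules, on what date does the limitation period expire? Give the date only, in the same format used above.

Because discovery on 2006-06-19 post-dates the 2002-11-17 act, accrual under the later-of rule falls on 2006-06-19.
The untolled deadline — 3 years after 2006-06-19 — is 2009-06-19.
The period was tolled for 375 days by the automatic bankruptcy stay (2009-03-13 to 2010-03-23), pushing the deadline to 2010-06-29.
The pending related arbitration from 2008-07-12 to 2008-09-02 does not toll the period, because no stated rule makes a pending arbitration a tolling event.
The other events in the timeline have no effect on the limitation period under the stated rules.

2010-06-29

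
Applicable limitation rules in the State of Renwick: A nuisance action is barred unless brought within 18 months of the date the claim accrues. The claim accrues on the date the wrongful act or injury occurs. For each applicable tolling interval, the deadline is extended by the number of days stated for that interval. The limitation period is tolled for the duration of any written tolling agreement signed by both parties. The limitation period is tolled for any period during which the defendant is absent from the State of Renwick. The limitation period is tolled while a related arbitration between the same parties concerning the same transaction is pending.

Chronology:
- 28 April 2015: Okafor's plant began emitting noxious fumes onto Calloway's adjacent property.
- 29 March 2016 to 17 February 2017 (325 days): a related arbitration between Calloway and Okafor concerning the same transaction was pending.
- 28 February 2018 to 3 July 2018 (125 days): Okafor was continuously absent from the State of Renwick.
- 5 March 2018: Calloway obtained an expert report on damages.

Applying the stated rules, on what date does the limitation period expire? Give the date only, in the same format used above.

The limitation period began to run on 28 April 2015.
Adding the 18 months base period to 28 April 2015 gives a deadline of 28 October 2016, before any tolling.
The pending related arbitration from 29 March 2016 to 17 February 2017 tolled the period for 325 days, extending the deadline to 18 September 2017.
By the time the defendant's absence from the jurisdiction began on 28 February 2018, the limitation period had already expired on 18 September 2017; that interval cannot revive it.
Nothing else in the chronology tolls or restarts the period.

18 September 2017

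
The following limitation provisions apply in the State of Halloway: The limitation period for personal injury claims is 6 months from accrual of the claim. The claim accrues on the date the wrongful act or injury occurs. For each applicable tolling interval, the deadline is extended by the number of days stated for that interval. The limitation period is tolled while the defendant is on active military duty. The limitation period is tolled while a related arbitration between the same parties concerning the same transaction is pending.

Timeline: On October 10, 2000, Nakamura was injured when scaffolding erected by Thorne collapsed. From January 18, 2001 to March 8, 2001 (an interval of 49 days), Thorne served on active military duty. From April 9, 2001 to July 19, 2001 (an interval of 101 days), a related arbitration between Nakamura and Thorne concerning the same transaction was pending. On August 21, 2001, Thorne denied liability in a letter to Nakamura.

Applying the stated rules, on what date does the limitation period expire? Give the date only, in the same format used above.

The claim accrued on October 10, 2000, when the wrongful act occurred.
Adding the 6 months base period to October 10, 2000 gives a deadline of April 10, 2001, before any tolling.
Because the defendant's active military service ran from January 18, 2001 to March 8, 2001, the deadline is extended by 49 days to May 29, 2001.
The period was tolled for 101 days by the pending related arbitration (April 9, 2001 to July 19, 2001), pushing the deadline to September 7, 2001.
The other events in the timeline have no effect on the limitation period under the stated rules.

September 7, 2001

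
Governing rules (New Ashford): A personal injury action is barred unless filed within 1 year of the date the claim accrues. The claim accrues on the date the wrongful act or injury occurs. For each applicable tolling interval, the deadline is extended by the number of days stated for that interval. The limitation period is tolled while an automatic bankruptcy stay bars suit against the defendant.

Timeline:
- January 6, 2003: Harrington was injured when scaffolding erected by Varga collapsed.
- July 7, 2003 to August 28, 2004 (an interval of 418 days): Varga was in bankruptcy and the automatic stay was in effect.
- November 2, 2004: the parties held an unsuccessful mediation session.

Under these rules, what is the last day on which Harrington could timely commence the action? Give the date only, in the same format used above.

The claim accrued on January 6, 2003, when the wrongful act occurred.
The untolled deadline — 1 year after January 6, 2003 — is January 6, 2004.
The automatic bankruptcy stay from July 7, 2003 to August 28, 2004 tolled the period for 418 days, extending the deadline to February 27, 2005.
The other events in the timeline have no effect on the limitation period under the stated rules.

February 27, 2005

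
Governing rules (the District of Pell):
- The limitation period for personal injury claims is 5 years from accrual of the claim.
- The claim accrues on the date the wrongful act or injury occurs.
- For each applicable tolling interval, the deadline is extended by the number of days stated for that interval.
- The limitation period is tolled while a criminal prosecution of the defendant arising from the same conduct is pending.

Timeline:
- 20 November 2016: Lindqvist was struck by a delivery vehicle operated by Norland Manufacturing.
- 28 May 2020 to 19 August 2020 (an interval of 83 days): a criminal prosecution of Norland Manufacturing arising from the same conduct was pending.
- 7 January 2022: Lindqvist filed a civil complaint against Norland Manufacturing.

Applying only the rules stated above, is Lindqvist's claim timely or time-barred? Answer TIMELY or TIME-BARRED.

TIMELY

The claim accrued on 20 November 2016, the date of the act.
Adding the 5 years base period to 20 November 2016 gives a deadline of 20 November 2021, before any tolling.
Because the pending criminal prosecution ran from 28 May 2020 to 19 August 2020, the deadline is extended by 83 days to 11 February 2022.
The 7 January 2022 filing precedes the 11 February 2022 deadline; the claim is timely.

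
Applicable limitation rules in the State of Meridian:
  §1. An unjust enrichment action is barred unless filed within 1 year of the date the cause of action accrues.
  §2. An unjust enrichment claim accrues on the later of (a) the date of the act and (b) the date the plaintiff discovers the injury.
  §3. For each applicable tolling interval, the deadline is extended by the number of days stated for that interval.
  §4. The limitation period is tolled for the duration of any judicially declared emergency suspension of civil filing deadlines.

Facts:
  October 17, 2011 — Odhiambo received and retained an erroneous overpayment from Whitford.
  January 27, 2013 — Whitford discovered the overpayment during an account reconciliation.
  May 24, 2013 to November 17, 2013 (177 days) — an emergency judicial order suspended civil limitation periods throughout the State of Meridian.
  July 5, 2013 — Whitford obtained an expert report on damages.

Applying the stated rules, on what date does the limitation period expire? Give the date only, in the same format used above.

Taking the later of the act (October 17, 2011) and discovery (January 27, 2013), the claim accrued on January 27, 2013.
1 year from January 27, 2013 is January 27, 2014.
The emergency suspension of filing deadlines from May 24, 2013 to November 17, 2013 tolled the period for 177 days, extending the deadline to July 23, 2014.
The other events in the timeline have no effect on the limitation period under the stated rules.

July 23, 2014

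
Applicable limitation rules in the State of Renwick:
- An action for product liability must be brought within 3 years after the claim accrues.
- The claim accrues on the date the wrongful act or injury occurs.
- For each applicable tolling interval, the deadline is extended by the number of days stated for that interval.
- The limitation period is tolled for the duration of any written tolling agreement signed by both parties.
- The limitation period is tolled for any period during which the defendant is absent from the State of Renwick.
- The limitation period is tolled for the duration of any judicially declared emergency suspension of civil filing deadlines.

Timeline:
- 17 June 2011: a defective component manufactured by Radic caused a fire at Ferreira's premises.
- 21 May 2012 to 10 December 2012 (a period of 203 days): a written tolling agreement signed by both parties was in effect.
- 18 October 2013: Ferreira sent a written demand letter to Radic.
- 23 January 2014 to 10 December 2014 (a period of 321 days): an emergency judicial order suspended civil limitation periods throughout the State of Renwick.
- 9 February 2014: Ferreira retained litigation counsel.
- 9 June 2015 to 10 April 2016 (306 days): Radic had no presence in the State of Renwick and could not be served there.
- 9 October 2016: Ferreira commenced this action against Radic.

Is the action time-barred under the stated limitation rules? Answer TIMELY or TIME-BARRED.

The limitation period began to run on 17 June 2011.
3 years from 17 June 2011 is 17 June 2014.
The period was tolled for 203 days by the written tolling agreement (21 May 2012 to 10 December 2012), pushing the deadline to 6 January 2015.
The period was tolled for 321 days by the emergency suspension of filing deadlines (23 January 2014 to 10 December 2014), pushing the deadline to 23 November 2015.
The defendant's absence from the jurisdiction from 9 June 2015 to 10 April 2016 tolled the period for 306 days, extending the deadline to 24 September 2016.
The other events in the timeline have no effect on the limitation period under the stated rules.
The 9 October 2016 filing falls after the 24 September 2016 deadline; the claim is time-barred.

TIME-BARRED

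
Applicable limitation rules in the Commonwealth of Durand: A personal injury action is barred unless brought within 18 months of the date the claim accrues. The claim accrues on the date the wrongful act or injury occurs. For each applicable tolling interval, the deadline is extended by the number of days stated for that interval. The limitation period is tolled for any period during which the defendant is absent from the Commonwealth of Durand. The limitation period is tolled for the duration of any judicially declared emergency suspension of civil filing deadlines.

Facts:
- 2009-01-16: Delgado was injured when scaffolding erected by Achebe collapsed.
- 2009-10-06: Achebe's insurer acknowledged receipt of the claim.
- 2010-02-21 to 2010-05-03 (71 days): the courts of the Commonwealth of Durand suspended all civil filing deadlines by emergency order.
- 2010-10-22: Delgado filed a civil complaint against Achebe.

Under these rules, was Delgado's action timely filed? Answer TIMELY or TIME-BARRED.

The claim accrued on 2009-01-16, the date of the act.
Adding the 18 months base period to 2009-01-16 gives a deadline of 2010-07-16, before any tolling.
The period was tolled for 71 days by the emergency suspension of filing deadlines (2010-02-21 to 2010-05-03), pushing the deadline to 2010-09-25.
None of the other events listed affects the running of the period under the stated rules.
The 2010-10-22 filing falls after the 2010-09-25 deadline; the claim is time-barred.

TIME-BARRED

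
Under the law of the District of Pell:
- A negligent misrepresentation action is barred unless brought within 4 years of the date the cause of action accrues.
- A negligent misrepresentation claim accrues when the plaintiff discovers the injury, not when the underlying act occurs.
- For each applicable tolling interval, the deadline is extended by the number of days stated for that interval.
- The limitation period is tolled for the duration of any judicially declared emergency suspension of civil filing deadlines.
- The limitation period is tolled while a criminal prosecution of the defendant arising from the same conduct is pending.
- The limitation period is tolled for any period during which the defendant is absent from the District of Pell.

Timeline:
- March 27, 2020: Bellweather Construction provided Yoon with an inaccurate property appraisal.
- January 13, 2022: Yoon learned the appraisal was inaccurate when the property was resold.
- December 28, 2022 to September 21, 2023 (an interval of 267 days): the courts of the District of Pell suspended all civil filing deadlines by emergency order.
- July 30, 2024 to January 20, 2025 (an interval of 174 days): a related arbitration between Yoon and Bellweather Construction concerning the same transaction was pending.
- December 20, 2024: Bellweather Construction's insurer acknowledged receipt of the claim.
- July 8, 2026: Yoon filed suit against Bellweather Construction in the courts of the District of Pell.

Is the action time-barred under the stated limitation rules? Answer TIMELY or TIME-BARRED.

Under the discovery rule, the claim accrued on January 13, 2022, when Yoon discovered the injury — not on the March 27, 2020 date of the underlying act.
4 years from January 13, 2022 is January 13, 2026.
The emergency suspension of filing deadlines from December 28, 2022 to September 21, 2023 tolled the period for 267 days, extending the deadline to October 7, 2026.
No stated provision tolls the period for a pending arbitration, so the interval from July 30, 2024 to January 20, 2025 has no effect on the deadline.
The other events in the timeline have no effect on the limitation period under the stated rules.
Filing on July 8, 2026 beat the October 7, 2026 deadline — the action is timely.

TIMELY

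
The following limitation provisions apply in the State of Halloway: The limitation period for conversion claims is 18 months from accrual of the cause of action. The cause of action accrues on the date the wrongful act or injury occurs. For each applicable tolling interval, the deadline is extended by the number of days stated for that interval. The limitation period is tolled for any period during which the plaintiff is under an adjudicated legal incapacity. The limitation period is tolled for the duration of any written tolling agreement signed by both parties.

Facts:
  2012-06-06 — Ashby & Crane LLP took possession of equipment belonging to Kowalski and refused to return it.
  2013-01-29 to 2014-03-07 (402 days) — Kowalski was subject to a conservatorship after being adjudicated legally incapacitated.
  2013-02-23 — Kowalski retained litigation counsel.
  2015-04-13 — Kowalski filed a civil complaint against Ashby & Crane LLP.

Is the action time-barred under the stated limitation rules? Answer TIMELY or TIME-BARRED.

TIME-BARRED

The claim accrued on 2012-06-06, when the wrongful act occurred.
18 months from 2012-06-06 is 2013-12-06.
The period was tolled for 402 days by the plaintiff's legal incapacity (2013-01-29 to 2014-03-07), pushing the deadline to 2015-01-12.
The other events in the timeline have no effect on the limitation period under the stated rules.
The 2015-04-13 filing falls after the 2015-01-12 deadline; the claim is time-barred.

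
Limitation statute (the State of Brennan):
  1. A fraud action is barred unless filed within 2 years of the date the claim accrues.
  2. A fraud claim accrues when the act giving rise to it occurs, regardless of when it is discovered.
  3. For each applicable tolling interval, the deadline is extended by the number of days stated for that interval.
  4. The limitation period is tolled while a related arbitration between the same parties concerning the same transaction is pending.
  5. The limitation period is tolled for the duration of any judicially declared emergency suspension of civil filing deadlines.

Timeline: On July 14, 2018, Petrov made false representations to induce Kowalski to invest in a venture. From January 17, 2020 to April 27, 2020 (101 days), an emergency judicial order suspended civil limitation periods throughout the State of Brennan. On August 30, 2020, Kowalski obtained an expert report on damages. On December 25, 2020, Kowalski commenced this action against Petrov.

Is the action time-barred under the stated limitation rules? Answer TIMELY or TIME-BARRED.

The claim accrued on July 14, 2018, the date of the act.
2 years from July 14, 2018 is July 14, 2020.
The emergency suspension of filing deadlines from January 17, 2020 to April 27, 2020 tolled the period for 101 days, extending the deadline to October 23, 2020.
None of the other events listed affects the running of the period under the stated rules.
Filing on December 25, 2020 missed the October 23, 2020 deadline — the action is time-barred.

TIME-BARRED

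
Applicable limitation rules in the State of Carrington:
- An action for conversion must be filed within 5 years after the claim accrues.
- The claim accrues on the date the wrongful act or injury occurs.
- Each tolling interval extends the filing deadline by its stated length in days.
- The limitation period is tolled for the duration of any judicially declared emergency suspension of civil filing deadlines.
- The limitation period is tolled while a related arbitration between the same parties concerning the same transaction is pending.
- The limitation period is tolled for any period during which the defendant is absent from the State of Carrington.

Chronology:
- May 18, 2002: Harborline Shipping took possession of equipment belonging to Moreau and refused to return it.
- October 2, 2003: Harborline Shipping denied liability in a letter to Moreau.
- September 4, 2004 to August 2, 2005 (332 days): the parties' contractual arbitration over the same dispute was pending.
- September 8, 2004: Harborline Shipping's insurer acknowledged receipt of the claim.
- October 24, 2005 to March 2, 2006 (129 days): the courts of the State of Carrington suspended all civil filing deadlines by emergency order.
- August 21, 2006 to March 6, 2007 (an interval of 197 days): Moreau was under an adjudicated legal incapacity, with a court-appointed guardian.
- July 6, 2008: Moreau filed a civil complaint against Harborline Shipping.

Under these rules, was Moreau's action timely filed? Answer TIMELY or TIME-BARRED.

The claim accrued on May 18, 2002, when the wrongful act occurred.
The untolled deadline — 5 years after May 18, 2002 — is May 18, 2007.
The period was tolled for 332 days by the pending related arbitration (September 4, 2004 to August 2, 2005), pushing the deadline to April 14, 2008.
The period was tolled for 129 days by the emergency suspension of filing deadlines (October 24, 2005 to March 2, 2006), pushing the deadline to August 21, 2008.
No stated provision tolls the period for the plaintiff's incapacity, so the interval from August 21, 2006 to March 6, 2007 has no effect on the deadline.
Nothing else in the chronology tolls or restarts the period.
Moreau filed on July 6, 2008, before the August 21, 2008 deadline, so the action is timely.

TIMELY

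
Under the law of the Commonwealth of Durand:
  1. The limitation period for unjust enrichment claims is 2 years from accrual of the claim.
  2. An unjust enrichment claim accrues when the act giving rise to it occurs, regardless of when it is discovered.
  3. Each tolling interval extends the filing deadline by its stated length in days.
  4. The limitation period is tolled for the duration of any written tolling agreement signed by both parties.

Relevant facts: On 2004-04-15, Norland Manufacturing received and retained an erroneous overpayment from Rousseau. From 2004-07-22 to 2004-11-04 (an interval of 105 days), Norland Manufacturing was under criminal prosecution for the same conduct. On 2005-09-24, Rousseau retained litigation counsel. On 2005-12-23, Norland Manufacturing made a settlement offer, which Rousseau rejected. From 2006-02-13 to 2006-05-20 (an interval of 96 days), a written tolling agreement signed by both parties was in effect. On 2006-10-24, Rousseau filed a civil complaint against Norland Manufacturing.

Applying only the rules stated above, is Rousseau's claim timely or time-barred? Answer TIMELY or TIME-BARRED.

The claim accrued on 2004-04-15, the date of the act.
2 years from 2004-04-15 is 2006-04-15.
The period was tolled for 96 days by the written tolling agreement (2006-02-13 to 2006-05-20), pushing the deadline to 2006-07-20.
Although a criminal prosecution ran from 2004-07-22 to 2004-11-04, the stated rules do not make that a tolling event, so it is disregarded.
The other events in the timeline have no effect on the limitation period under the stated rules.
Filing on 2006-10-24 missed the 2006-07-20 deadline — the action is time-barred.

TIME-BARRED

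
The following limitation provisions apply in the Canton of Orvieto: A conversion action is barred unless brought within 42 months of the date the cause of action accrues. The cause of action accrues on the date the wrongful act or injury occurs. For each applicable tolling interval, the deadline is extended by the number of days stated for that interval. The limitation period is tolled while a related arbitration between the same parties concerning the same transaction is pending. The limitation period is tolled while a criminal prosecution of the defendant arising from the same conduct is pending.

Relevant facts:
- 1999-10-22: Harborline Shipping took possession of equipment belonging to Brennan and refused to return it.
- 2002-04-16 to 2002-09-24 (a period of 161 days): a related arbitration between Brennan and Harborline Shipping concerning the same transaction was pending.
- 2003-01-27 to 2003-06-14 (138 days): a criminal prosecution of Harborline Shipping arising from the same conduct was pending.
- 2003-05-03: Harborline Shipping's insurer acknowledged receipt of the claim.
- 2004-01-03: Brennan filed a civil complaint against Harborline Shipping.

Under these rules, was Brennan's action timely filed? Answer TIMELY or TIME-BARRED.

TIMELY

The cause of action accrued on 1999-10-22, the date of the act.
Adding the 42 months base period to 1999-10-22 gives a deadline of 2003-04-22, before any tolling.
Because the pending related arbitration ran from 2002-04-16 to 2002-09-24, the deadline is extended by 161 days to 2003-09-30.
The pending criminal prosecution from 2003-01-27 to 2003-06-14 tolled the period for 138 days, extending the deadline to 2004-02-15.
Nothing else in the chronology tolls or restarts the period.
The 2004-01-03 filing precedes the 2004-02-15 deadline; the claim is timely.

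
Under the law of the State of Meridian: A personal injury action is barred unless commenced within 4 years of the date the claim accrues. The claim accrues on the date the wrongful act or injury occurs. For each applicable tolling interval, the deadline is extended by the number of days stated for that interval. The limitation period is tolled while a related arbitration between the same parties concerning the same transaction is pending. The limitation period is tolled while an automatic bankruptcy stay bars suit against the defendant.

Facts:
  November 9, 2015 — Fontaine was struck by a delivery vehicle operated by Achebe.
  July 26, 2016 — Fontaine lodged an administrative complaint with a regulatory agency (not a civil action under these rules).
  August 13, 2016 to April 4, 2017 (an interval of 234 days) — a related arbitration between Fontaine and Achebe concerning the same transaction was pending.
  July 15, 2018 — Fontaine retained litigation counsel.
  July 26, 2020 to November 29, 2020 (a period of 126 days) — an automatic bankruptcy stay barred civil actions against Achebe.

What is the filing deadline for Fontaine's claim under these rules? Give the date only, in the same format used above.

June 30, 2020

The claim accrued on November 9, 2015, the date of the act.
Adding the 4 years base period to November 9, 2015 gives a deadline of November 9, 2019, before any tolling.
The period was tolled for 234 days by the pending related arbitration (August 13, 2016 to April 4, 2017), pushing the deadline to June 30, 2020.
The automatic bankruptcy stay starting July 26, 2020 came too late — the period had run on June 30, 2020 — and so does not extend the deadline.
None of the other events listed affects the running of the period under the stated rules.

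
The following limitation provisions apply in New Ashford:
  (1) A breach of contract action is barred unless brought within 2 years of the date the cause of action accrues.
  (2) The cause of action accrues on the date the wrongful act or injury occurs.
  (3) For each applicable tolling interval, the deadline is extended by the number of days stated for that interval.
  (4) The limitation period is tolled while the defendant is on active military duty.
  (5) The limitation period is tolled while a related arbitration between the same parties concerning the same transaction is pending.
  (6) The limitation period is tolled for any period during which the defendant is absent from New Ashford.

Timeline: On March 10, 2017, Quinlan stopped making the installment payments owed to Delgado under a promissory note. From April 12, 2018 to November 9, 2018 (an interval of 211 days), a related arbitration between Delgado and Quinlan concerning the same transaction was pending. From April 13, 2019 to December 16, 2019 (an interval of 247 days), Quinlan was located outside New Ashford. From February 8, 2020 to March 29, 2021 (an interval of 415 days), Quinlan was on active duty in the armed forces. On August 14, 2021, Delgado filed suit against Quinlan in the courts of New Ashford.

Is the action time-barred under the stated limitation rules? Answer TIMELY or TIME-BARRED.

The cause of action accrued on March 10, 2017, the date of the act.
Adding the 2 years base period to March 10, 2017 gives a deadline of March 10, 2019, before any tolling.
The pending related arbitration from April 12, 2018 to November 9, 2018 tolled the period for 211 days, extending the deadline to October 7, 2019.
Because the defendant's absence from the jurisdiction ran from April 13, 2019 to December 16, 2019, the deadline is extended by 247 days to June 10, 2020.
The defendant's active military service from February 8, 2020 to March 29, 2021 tolled the period for 415 days, extending the deadline to July 30, 2021.
Filing on August 14, 2021 missed the July 30, 2021 deadline — the action is time-barred.

TIME-BARRED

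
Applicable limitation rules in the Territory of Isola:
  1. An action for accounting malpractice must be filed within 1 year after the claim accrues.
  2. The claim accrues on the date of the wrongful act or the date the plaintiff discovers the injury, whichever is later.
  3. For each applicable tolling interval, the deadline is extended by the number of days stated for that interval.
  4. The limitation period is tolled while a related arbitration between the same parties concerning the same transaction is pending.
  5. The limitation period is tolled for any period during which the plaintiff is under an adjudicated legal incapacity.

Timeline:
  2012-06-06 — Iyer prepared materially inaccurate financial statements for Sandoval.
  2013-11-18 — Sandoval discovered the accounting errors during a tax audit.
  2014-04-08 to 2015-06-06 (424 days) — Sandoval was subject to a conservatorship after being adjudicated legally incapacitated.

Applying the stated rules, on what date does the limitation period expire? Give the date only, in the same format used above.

2016-01-16

The claim accrued on 2013-11-18 — the later of the 2012-06-06 act and the 2013-11-18 discovery.
1 year from 2013-11-18 is 2014-11-18.
The plaintiff's legal incapacity from 2014-04-08 to 2015-06-06 tolled the period for 424 days, extending the deadline to 2016-01-16.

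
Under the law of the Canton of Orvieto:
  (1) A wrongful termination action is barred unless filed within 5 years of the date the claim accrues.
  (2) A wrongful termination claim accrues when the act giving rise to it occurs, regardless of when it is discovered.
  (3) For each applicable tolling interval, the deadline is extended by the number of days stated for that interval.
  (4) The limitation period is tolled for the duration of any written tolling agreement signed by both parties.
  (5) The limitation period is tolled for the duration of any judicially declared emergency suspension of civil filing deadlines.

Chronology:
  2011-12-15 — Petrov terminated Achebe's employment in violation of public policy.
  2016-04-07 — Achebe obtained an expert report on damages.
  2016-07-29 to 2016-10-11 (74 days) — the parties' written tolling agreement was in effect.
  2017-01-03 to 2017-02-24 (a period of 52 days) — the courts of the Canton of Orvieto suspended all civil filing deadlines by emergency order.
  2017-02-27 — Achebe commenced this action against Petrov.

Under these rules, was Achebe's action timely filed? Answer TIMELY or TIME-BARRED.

The limitation period began to run on 2011-12-15.
Adding the 5 years base period to 2011-12-15 gives a deadline of 2016-12-15, before any tolling.
The written tolling agreement from 2016-07-29 to 2016-10-11 tolled the period for 74 days, extending the deadline to 2017-02-27.
The emergency suspension of filing deadlines from 2017-01-03 to 2017-02-24 tolled the period for 52 days, extending the deadline to 2017-04-20.
Nothing else in the chronology tolls or restarts the period.
The 2017-02-27 filing precedes the 2017-04-20 deadline; the claim is timely.

TIMELY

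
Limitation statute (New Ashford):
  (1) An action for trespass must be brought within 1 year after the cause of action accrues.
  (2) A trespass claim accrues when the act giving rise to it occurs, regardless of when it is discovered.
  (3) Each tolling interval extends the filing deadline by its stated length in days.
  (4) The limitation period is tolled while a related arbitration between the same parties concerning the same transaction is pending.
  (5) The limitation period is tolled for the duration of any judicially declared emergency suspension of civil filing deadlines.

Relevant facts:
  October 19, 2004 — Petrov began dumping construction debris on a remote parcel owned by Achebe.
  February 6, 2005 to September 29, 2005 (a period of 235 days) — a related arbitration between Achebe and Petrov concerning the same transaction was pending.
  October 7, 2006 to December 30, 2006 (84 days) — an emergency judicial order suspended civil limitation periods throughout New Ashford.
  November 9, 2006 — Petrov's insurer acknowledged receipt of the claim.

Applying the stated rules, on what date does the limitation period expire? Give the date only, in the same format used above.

June 11, 2006

The claim accrued on October 19, 2004, when the wrongful act occurred.
Adding the 1 year base period to October 19, 2004 gives a deadline of October 19, 2005, before any tolling.
The period was tolled for 235 days by the pending related arbitration (February 6, 2005 to September 29, 2005), pushing the deadline to June 11, 2006.
By the time the emergency suspension of filing deadlines began on October 7, 2006, the limitation period had already expired on June 11, 2006; that interval cannot revive it.
The other events in the timeline have no effect on the limitation period under the stated rules.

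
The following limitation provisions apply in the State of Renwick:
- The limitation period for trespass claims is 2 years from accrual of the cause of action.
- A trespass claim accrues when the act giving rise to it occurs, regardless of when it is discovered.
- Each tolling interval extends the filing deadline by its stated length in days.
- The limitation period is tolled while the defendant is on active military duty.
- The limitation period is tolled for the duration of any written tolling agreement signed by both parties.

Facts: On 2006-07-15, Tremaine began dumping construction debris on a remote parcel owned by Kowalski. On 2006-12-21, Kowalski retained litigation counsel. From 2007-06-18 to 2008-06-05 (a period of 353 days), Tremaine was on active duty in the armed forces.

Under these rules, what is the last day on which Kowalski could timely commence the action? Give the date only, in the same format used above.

2009-07-03

The limitation period began to run on 2006-07-15.
Adding the 2 years base period to 2006-07-15 gives a deadline of 2008-07-15, before any tolling.
Because the defendant's active military service ran from 2007-06-18 to 2008-06-05, the deadline is extended by 353 days to 2009-07-03.
Nothing else in the chronology tolls or restarts the period.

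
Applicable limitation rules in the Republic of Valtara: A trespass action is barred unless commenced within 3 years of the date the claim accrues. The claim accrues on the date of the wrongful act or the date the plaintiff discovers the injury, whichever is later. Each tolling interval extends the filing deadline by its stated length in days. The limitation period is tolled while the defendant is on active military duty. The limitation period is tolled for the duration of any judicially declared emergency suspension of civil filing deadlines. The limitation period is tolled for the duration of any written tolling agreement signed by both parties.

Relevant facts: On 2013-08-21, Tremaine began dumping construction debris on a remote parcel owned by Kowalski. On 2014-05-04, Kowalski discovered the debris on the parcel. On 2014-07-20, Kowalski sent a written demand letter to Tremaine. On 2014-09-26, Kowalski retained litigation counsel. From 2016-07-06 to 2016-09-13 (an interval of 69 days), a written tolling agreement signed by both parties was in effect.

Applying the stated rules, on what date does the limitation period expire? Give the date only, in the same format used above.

2017-07-12

Taking the later of the act (2013-08-21) and discovery (2014-05-04), the claim accrued on 2014-05-04.
3 years from 2014-05-04 is 2017-05-04.
The period was tolled for 69 days by the written tolling agreement (2016-07-06 to 2016-09-13), pushing the deadline to 2017-07-12.
The other events in the timeline have no effect on the limitation period under the stated rules.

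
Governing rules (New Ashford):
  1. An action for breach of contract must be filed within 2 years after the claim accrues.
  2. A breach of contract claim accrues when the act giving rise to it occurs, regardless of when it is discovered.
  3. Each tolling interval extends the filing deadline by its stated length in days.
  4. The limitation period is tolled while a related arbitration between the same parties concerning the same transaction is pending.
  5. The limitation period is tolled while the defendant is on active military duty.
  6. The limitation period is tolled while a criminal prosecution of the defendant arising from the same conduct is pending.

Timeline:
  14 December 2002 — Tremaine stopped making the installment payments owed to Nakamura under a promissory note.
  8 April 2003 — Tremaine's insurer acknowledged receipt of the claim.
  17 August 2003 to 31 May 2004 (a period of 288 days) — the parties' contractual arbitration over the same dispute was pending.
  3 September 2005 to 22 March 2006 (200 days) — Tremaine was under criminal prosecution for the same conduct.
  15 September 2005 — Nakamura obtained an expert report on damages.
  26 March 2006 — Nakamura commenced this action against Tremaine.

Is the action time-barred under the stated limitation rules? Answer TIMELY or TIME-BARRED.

The claim accrued on 14 December 2002, when the wrongful act occurred.
The untolled deadline — 2 years after 14 December 2002 — is 14 December 2004.
Because the pending related arbitration ran from 17 August 2003 to 31 May 2004, the deadline is extended by 288 days to 28 September 2005.
Because the pending criminal prosecution ran from 3 September 2005 to 22 March 2006, the deadline is extended by 200 days to 16 April 2006.
Nothing else in the chronology tolls or restarts the period.
Nakamura filed on 26 March 2006, before the 16 April 2006 deadline, so the action is timely.

TIMELY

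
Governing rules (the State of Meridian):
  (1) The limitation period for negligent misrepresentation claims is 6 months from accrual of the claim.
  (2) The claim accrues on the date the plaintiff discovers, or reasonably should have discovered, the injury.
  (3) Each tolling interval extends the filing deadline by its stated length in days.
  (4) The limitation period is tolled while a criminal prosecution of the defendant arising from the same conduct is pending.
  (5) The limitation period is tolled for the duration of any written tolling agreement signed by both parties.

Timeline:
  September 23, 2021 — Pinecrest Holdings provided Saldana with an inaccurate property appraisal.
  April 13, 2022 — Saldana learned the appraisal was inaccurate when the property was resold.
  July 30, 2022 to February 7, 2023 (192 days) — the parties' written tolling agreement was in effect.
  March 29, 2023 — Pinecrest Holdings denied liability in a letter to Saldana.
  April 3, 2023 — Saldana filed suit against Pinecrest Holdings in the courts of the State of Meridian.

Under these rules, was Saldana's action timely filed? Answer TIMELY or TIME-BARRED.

The claim did not accrue until Saldana discovered the injury on April 13, 2022; the September 23, 2021 act date does not start the clock under the stated rule.
6 months from April 13, 2022 is October 13, 2022.
The period was tolled for 192 days by the written tolling agreement (July 30, 2022 to February 7, 2023), pushing the deadline to April 23, 2023.
None of the other events listed affects the running of the period under the stated rules.
Saldana filed on April 3, 2023, before the April 23, 2023 deadline, so the action is timely.

TIMELY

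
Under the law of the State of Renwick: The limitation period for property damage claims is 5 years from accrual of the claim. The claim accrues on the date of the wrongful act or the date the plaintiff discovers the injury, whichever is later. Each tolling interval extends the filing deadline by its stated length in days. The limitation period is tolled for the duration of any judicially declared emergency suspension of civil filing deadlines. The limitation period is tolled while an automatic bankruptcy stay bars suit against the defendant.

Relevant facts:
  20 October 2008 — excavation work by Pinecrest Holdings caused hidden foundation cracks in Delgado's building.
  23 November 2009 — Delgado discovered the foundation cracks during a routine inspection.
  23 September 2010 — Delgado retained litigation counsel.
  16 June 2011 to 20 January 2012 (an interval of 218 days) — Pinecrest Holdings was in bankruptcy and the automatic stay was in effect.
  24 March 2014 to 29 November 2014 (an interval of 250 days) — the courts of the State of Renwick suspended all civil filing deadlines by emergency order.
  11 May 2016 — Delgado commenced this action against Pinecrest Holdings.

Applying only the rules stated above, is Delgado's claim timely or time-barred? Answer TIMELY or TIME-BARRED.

Taking the later of the act (20 October 2008) and discovery (23 November 2009), the claim accrued on 23 November 2009.
Adding the 5 years base period to 23 November 2009 gives a deadline of 23 November 2014, before any tolling.
Because the automatic bankruptcy stay ran from 16 June 2011 to 20 January 2012, the deadline is extended by 218 days to 29 June 2015.
Because the emergency suspension of filing deadlines ran from 24 March 2014 to 29 November 2014, the deadline is extended by 250 days to 5 March 2016.
Nothing else in the chronology tolls or restarts the period.
Delgado filed on 11 May 2016, after the 5 March 2016 deadline, so the action is time-barred.

TIME-BARRED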